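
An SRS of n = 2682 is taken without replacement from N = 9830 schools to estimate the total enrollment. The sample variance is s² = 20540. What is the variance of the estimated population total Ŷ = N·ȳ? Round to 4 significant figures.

5.381 × 10^8

Var(Ŷ) = N²·Var(ȳ) = N²·(1 − n/N)·s²/n.
f = 2682/9830 = 0.27283825; Var(ȳ) = 0.72716175·20540/2682 = 5.568942.
Var(Ŷ) = 9830² · 5.568942 = 5.3812074 × 10^8.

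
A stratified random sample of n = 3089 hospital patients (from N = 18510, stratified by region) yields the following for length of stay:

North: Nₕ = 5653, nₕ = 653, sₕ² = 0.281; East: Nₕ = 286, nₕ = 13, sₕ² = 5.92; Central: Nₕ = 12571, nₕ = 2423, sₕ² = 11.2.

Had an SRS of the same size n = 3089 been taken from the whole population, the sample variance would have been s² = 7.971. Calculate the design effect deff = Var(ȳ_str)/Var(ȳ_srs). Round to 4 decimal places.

0.8654

Var(ȳ_str) = Σ Wₕ²(1−fₕ)sₕ²/nₕ with Wₕ = Nₕ/18510:
  North: (5653/18510)²·(1−653/5653)·0.281/653 = 3.5500077 × 10^-5
  East: (286/18510)²·(1−13/286)·5.92/13 = 1.0377535 × 10^-4
  Central: (12571/18510)²·(1−2423/12571)·11.2/2423 = 0.001721084
  → Var(ȳ_str) = 0.0018603594.
Var(ȳ_srs) = (1 − 3089/18510)·7.971/3089 = 0.0021498147.
deff = 0.0018603594 / 0.0021498147 = 0.8654.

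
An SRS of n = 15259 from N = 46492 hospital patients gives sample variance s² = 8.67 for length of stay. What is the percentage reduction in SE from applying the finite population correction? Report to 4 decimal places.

f = n/N = 15259/46492 = 0.32820700.
SE_no-fpc = √(s²/n) = 0.023836721; SE_fpc = √((1−f)s²/n) = 0.019537287.
Ratio = √(1−f) = 0.81962979. Reduction = 100·(1 − 0.81962979) = 18.0370%.

18.0370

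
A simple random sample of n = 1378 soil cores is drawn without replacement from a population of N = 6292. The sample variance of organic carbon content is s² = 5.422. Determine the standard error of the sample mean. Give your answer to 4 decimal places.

0.0554

Under SRS without replacement, Var(ȳ) = (1 − f)·s²/n with f = n/N = 1378/6292 = 0.21900826.
Var(ȳ) = (1 − 0.21900826)·5.422/1378 = 0.78099174·0.003934688 = 0.0030729588.
SE(ȳ) = √(0.0030729588) = 0.0554.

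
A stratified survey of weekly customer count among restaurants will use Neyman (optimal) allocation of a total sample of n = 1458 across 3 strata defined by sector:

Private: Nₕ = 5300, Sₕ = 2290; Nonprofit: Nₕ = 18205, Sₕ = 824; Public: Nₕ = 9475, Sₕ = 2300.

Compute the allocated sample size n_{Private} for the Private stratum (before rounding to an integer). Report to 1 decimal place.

Neyman allocation: nₕ = n·NₕSₕ / Σⱼ NⱼSⱼ.
Σ NⱼSⱼ = 5300·2290 + 18205·824 + 9475·2300 = 4.893042 × 10^7.
n_{Private} = 1458·5300·2290 / (4.893042 × 10^7) = 361.7.

361.7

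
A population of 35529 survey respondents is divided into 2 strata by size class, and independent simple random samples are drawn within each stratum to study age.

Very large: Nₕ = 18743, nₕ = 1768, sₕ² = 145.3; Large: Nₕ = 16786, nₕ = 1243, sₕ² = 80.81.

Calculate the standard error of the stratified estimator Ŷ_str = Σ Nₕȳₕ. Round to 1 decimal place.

Var(Ŷ_str) = Σₕ Nₕ²(1 − fₕ)sₕ²/nₕ.
Very large: 18743²·(1 − 1768/18743)·145.3/1768 = 2.6147625 × 10^7.
Large: 16786²·(1 − 1243/16786)·80.81/1243 = 1.696196 × 10^7.
Sum = 4.3109585 × 10^7.
SE = √(4.3109585 × 10^7) = 6565.8.

6565.8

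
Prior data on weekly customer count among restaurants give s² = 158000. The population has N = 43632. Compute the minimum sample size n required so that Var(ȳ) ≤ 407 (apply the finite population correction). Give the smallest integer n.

385

Without fpc, n₀ = s²/D = 158000/407 = 388.2064.
With fpc, (1 − n/N)·s²/n ≤ D requires n ≥ n₀/(1 + n₀/N) = 388.2064/(1 + 388.2064/43632) = 384.7829.
Rounding up, n = 385.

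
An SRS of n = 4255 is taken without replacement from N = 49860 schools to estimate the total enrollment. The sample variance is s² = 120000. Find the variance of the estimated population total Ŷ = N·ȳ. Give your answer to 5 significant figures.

6.4128 × 10^10

Var(Ŷ) = N²·Var(ȳ) = N²·(1 − n/N)·s²/n.
f = 4255/49860 = 0.08533895; Var(ȳ) = 0.91466105·120000/4255 = 25.795376.
Var(Ŷ) = 49860² · 25.795376 = 6.412781 × 10^10.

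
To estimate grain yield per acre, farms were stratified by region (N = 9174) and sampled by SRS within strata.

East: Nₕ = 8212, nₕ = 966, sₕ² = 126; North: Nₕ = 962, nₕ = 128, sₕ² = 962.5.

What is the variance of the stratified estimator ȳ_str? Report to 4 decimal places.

0.1639

Var(ȳ_str) = Σₕ Wₕ²(1 − fₕ)sₕ²/nₕ with Wₕ = Nₕ/N, N = 9174.
East: Wₕ = 0.89513843; term = 0.89513843²·(1 − 0.11763273)·126/966 = 0.092219596.
North: Wₕ = 0.10486157; term = 0.10486157²·(1 − 0.13305613)·962.5/128 = 0.071682711.
Sum = 0.16390231.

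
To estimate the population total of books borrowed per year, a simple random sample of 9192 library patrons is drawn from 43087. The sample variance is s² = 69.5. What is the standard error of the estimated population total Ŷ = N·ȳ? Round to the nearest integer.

Var(Ŷ) = N²·Var(ȳ) = N²·(1 − n/N)·s²/n.
f = 9192/43087 = 0.21333581; Var(ȳ) = 0.78666419·69.5/9192 = 0.005947907.
Var(Ŷ) = 43087² · 0.005947907 = 1.1042227 × 10^7.
SE(Ŷ) = √(1.1042227 × 10^7) = 3323.

3323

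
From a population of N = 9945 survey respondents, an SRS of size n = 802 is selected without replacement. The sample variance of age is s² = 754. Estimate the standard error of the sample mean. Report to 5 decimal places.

0.92969

Under SRS without replacement, Var(ȳ) = (1 − f)·s²/n with f = n/N = 802/9945 = 0.08064354.
Var(ȳ) = (1 − 0.08064354)·754/802 = 0.91935646·0.94014963 = 0.86433263.
SE(ȳ) = √(0.86433263) = 0.92969.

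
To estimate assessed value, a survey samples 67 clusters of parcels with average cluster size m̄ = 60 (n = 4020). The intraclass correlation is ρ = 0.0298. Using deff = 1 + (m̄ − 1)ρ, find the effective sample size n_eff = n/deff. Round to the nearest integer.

1457

deff = 1 + (60 − 1)·0.0298 = 1 + 1.7582 = 2.7582.
n_eff = 4020 / 2.7582 = 1457.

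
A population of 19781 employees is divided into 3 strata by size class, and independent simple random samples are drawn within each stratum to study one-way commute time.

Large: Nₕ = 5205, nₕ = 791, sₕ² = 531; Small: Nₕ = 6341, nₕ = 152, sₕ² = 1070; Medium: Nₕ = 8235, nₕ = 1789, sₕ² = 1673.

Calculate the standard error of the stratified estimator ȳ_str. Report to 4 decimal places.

Var(ȳ_str) = Σₕ Wₕ²(1 − fₕ)sₕ²/nₕ with Wₕ = Nₕ/N, N = 19781.
Large: Wₕ = 0.26313129; term = 0.26313129²·(1 − 0.15196926)·531/791 = 0.039416187.
Small: Wₕ = 0.32056013; term = 0.32056013²·(1 − 0.02397098)·1070/152 = 0.70602802.
Medium: Wₕ = 0.41630858; term = 0.41630858²·(1 − 0.21724347)·1673/1789 = 0.12686535.
Sum = 0.87230956.
SE = √(0.87230956) = 0.9340.

0.9340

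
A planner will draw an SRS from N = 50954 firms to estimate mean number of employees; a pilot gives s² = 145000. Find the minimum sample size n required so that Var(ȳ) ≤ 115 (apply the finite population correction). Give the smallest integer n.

1231

Without fpc, n₀ = s²/D = 145000/115 = 1260.8696.
With fpc, (1 − n/N)·s²/n ≤ D requires n ≥ n₀/(1 + n₀/N) = 1260.8696/(1 + 1260.8696/50954) = 1230.4225.
Rounding up, n = 1231.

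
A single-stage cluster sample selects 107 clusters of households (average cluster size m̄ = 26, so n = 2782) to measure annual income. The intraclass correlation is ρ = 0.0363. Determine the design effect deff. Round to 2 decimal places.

1.91

deff = 1 + (26 − 1)·0.0363 = 1 + 0.9075 = 1.9075.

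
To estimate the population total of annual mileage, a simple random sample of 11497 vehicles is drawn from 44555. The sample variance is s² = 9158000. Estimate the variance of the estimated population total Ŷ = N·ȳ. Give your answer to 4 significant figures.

1.173 × 10^12

Var(Ŷ) = N²·Var(ȳ) = N²·(1 − n/N)·s²/n.
f = 11497/44555 = 0.25804062; Var(ȳ) = 0.74195938·9158000/11497 = 591.01191.
Var(Ŷ) = 44555² · 591.01191 = 1.1732461 × 10^12.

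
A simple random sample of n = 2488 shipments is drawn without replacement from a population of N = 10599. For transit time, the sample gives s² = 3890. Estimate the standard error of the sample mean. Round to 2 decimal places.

1.09

Under SRS without replacement, Var(ȳ) = (1 − f)·s²/n with f = n/N = 2488/10599 = 0.23473913.
Var(ȳ) = (1 − 0.23473913)·3890/2488 = 0.76526087·1.5635048 = 1.1964891.
SE(ȳ) = √(1.1964891) = 1.09.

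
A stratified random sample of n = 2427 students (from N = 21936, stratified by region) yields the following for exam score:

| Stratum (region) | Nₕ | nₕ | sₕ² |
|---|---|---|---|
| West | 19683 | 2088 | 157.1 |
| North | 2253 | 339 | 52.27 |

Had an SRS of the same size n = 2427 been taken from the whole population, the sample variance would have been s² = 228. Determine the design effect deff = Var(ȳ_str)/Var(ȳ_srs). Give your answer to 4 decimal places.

0.6647

Var(ȳ_str) = Σ Wₕ²(1−fₕ)sₕ²/nₕ with Wₕ = Nₕ/21936:
  West: (19683/21936)²·(1−2088/19683)·157.1/2088 = 0.054151611
  North: (2253/21936)²·(1−339/2253)·52.27/339 = 0.0013817868
  → Var(ȳ_str) = 0.055533398.
Var(ȳ_srs) = (1 − 2427/21936)·228/2427 = 0.083549267.
deff = 0.055533398 / 0.083549267 = 0.6647.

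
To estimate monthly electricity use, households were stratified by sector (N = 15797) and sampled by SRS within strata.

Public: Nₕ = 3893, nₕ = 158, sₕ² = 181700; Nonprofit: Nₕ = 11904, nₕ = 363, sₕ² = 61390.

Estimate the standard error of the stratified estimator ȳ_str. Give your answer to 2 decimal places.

12.65

Var(ȳ_str) = Σₕ Wₕ²(1 − fₕ)sₕ²/nₕ with Wₕ = Nₕ/N, N = 15797.
Public: Wₕ = 0.24643920; term = 0.24643920²·(1 − 0.04058567)·181700/158 = 67.007531.
Nonprofit: Wₕ = 0.75356080; term = 0.75356080²·(1 − 0.03049395)·61390/363 = 93.106099.
Sum = 160.11363.
SE = √(160.11363) = 12.65.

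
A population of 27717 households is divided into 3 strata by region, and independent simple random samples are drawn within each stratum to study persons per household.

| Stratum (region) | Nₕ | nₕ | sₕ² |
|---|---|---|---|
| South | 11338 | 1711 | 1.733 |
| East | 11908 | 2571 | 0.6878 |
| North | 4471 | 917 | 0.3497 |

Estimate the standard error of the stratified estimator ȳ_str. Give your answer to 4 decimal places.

0.0138

Var(ȳ_str) = Σₕ Wₕ²(1 − fₕ)sₕ²/nₕ with Wₕ = Nₕ/N, N = 27717.
South: Wₕ = 0.40906303; term = 0.40906303²·(1 − 0.15090845)·1.733/1711 = 1.4390753 × 10^-4.
East: Wₕ = 0.42962803; term = 0.42962803²·(1 − 0.21590527)·0.6878/2571 = 3.8718082 × 10^-5.
North: Wₕ = 0.16130894; term = 0.16130894²·(1 − 0.20509953)·0.3497/917 = 7.887801 × 10^-6.
Sum = 1.9051341 × 10^-4.
SE = √(1.9051341 × 10^-4) = 0.0138.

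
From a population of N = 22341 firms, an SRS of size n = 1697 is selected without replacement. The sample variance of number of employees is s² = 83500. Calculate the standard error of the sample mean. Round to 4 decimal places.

6.7429

Under SRS without replacement, Var(ȳ) = (1 − f)·s²/n with f = n/N = 1697/22341 = 0.07595900.
Var(ȳ) = (1 − 0.07595900)·83500/1697 = 0.92404100·49.204478 = 45.466956.
SE(ȳ) = √(45.466956) = 6.7429.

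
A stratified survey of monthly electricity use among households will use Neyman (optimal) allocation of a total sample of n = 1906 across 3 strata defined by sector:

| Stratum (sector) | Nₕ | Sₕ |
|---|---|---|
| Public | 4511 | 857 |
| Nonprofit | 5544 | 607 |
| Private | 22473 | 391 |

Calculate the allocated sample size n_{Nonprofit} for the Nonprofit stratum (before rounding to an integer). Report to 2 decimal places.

Neyman allocation: nₕ = n·NₕSₕ / Σⱼ NⱼSⱼ.
Σ NⱼSⱼ = 4511·857 + 5544·607 + 22473·391 = 1.6018078 × 10^7.
n_{Nonprofit} = 1906·5544·607 / (1.6018078 × 10^7) = 400.43.

400.43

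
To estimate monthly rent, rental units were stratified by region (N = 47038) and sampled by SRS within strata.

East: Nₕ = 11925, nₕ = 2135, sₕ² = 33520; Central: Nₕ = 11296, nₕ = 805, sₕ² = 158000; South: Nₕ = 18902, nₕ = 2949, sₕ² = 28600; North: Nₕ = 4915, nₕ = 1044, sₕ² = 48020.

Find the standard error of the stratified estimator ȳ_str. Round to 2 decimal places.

Var(ȳ_str) = Σₕ Wₕ²(1 − fₕ)sₕ²/nₕ with Wₕ = Nₕ/N, N = 47038.
East: Wₕ = 0.25351843; term = 0.25351843²·(1 − 0.17903564)·33520/2135 = 0.82841798.
Central: Wₕ = 0.24014626; term = 0.24014626²·(1 − 0.07126416)·158000/805 = 10.512478.
South: Wₕ = 0.40184532; term = 0.40184532²·(1 − 0.15601524)·28600/2949 = 1.3217329.
North: Wₕ = 0.10448999; term = 0.10448999²·(1 − 0.21241099)·48020/1044 = 0.39552201.
Sum = 13.058151.
SE = √(13.058151) = 3.61.

3.61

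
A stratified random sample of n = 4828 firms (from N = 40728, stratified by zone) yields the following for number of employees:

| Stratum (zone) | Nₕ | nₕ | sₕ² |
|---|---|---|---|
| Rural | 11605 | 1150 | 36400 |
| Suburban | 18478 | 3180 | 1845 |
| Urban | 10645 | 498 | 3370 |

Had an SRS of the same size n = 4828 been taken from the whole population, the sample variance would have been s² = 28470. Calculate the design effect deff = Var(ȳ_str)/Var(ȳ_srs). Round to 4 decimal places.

0.5492

Var(ȳ_str) = Σ Wₕ²(1−fₕ)sₕ²/nₕ with Wₕ = Nₕ/40728:
  Rural: (11605/40728)²·(1−1150/11605)·36400/1150 = 2.3151896
  Suburban: (18478/40728)²·(1−3180/18478)·1845/3180 = 0.098871859
  Urban: (10645/40728)²·(1−498/10645)·3370/498 = 0.440654
  → Var(ȳ_str) = 2.8547155.
Var(ȳ_srs) = (1 − 4828/40728)·28470/4828 = 5.197824.
deff = 2.8547155 / 5.197824 = 0.5492.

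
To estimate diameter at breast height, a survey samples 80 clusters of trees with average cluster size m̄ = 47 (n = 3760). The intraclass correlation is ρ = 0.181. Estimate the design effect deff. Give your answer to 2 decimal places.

deff = 1 + (47 − 1)·0.181 = 1 + 8.326 = 9.326.

9.33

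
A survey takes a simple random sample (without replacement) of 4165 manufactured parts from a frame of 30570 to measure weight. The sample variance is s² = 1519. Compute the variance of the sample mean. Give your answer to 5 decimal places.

0.31502

Under SRS without replacement, Var(ȳ) = (1 − f)·s²/n with f = n/N = 4165/30570 = 0.13624468.
Var(ȳ) = (1 − 0.13624468)·1519/4165 = 0.86375532·0.36470588 = 0.31501664.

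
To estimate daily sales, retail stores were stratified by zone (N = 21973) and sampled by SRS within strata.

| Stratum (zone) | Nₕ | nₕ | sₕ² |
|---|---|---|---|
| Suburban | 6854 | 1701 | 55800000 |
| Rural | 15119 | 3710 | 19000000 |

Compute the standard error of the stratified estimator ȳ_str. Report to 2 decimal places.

65.03

Var(ȳ_str) = Σₕ Wₕ²(1 − fₕ)sₕ²/nₕ with Wₕ = Nₕ/N, N = 21973.
Suburban: Wₕ = 0.31192828; term = 0.31192828²·(1 − 0.24817625)·55800000/1701 = 2399.6915.
Rural: Wₕ = 0.68807172; term = 0.68807172²·(1 − 0.24538660)·19000000/3710 = 1829.6652.
Sum = 4229.3567.
SE = √(4229.3567) = 65.03.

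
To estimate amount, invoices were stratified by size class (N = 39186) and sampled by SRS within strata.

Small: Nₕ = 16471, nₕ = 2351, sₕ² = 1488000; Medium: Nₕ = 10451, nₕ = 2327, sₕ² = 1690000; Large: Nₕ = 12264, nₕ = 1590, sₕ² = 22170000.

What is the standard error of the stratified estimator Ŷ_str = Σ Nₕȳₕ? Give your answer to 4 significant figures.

1.426 × 10^6

Var(Ŷ_str) = Σₕ Nₕ²(1 − fₕ)sₕ²/nₕ.
Small: 16471²·(1 − 2351/16471)·1488000/2351 = 1.4719904 × 10^11.
Medium: 10451²·(1 − 2327/10451)·1690000/2327 = 6.1662068 × 10^10.
Large: 12264²·(1 − 1590/12264)·22170000/1590 = 1.8252733 × 10^12.
Sum = 2.0341344 × 10^12.
SE = √(2.0341344 × 10^12) = 1.426 × 10^6.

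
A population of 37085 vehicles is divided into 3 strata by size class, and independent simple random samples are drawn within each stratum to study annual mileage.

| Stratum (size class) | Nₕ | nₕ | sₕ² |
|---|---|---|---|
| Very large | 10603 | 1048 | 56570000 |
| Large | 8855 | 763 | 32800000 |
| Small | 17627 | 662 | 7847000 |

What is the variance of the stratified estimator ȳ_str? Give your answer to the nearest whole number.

Var(ȳ_str) = Σₕ Wₕ²(1 − fₕ)sₕ²/nₕ with Wₕ = Nₕ/N, N = 37085.
Very large: Wₕ = 0.28591075; term = 0.28591075²·(1 − 0.09883995)·56570000/1048 = 3976.3791.
Large: Wₕ = 0.23877579; term = 0.23877579²·(1 − 0.08616601)·32800000/763 = 2239.7378.
Small: Wₕ = 0.47531347; term = 0.47531347²·(1 − 0.03755602)·7847000/662 = 2577.3973.
Sum = 8793.5142.

8794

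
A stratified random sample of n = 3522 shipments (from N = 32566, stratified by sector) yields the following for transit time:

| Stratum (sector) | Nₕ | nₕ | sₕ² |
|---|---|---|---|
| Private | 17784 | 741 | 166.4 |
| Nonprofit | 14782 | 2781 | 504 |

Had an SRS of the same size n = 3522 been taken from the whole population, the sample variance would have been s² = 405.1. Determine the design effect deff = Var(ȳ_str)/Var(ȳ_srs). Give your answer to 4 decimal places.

0.9211

Var(ȳ_str) = Σ Wₕ²(1−fₕ)sₕ²/nₕ with Wₕ = Nₕ/32566:
  Private: (17784/32566)²·(1−741/17784)·166.4/741 = 0.064177349
  Nonprofit: (14782/32566)²·(1−2781/14782)·504/2781 = 0.030314565
  → Var(ȳ_str) = 0.094491914.
Var(ȳ_srs) = (1 − 3522/32566)·405.1/3522 = 0.10258052.
deff = 0.094491914 / 0.10258052 = 0.9211.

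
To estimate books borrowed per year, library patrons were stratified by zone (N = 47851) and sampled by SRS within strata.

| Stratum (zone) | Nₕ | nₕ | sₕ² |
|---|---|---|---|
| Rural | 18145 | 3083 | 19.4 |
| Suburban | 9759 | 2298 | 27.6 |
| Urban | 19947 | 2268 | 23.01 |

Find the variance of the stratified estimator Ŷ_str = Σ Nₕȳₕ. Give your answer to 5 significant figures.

Var(Ŷ_str) = Σₕ Nₕ²(1 − fₕ)sₕ²/nₕ.
Rural: 18145²·(1 − 3083/18145)·19.4/3083 = 1.7197599 × 10^6.
Suburban: 9759²·(1 − 2298/9759)·27.6/2298 = 874503.23.
Urban: 19947²·(1 − 2268/19947)·23.01/2268 = 3.5777406 × 10^6.
Sum = 6.1720037 × 10^6.

6.1720 × 10^6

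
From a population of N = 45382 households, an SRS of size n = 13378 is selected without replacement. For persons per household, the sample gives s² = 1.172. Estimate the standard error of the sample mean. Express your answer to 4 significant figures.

0.007860

Under SRS without replacement, Var(ȳ) = (1 − f)·s²/n with f = n/N = 13378/45382 = 0.29478648.
Var(ȳ) = (1 − 0.29478648)·1.172/13378 = 0.70521352·8.7606518 × 10^-5 = 6.1781301 × 10^-5.
SE(ȳ) = √(6.1781301 × 10^-5) = 0.007860.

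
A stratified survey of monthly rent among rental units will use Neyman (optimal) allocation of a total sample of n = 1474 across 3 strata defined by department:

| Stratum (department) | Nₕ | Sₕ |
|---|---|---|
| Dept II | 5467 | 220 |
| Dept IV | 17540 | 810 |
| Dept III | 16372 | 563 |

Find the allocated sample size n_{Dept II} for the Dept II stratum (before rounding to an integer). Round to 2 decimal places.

71.99

Neyman allocation: nₕ = n·NₕSₕ / Σⱼ NⱼSⱼ.
Σ NⱼSⱼ = 5467·220 + 17540·810 + 16372·563 = 2.4627576 × 10^7.
n_{Dept II} = 1474·5467·220 / (2.4627576 × 10^7) = 71.99.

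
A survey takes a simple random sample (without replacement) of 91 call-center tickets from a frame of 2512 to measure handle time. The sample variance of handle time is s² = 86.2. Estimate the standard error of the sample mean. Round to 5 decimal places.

Under SRS without replacement, Var(ȳ) = (1 − f)·s²/n with f = n/N = 91/2512 = 0.03622611.
Var(ȳ) = (1 − 0.03622611)·86.2/91 = 0.96377389·0.94725275 = 0.91293746.
SE(ȳ) = √(0.91293746) = 0.95548.

0.95548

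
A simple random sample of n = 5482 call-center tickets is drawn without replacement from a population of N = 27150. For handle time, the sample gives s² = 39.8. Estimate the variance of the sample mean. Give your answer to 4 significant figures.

0.005794

Under SRS without replacement, Var(ȳ) = (1 − f)·s²/n with f = n/N = 5482/27150 = 0.20191529.
Var(ȳ) = (1 − 0.20191529)·39.8/5482 = 0.79808471·0.007260124 = 0.005794194.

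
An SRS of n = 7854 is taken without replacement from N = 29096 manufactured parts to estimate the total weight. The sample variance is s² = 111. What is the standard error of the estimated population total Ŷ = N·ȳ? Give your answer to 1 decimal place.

Var(Ŷ) = N²·Var(ȳ) = N²·(1 − n/N)·s²/n.
f = 7854/29096 = 0.26993401; Var(ȳ) = 0.73006599·111/7854 = 0.010317969.
Var(Ŷ) = 29096² · 0.010317969 = 8.7349575 × 10^6.
SE(Ŷ) = √(8.7349575 × 10^6) = 2955.5.

2955.5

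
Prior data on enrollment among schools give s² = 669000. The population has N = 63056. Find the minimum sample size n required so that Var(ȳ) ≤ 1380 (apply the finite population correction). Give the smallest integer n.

482

Without fpc, n₀ = s²/D = 669000/1380 = 484.7826.
With fpc, (1 − n/N)·s²/n ≤ D requires n ≥ n₀/(1 + n₀/N) = 484.7826/(1 + 484.7826/63056) = 481.0840.
Rounding up, n = 482.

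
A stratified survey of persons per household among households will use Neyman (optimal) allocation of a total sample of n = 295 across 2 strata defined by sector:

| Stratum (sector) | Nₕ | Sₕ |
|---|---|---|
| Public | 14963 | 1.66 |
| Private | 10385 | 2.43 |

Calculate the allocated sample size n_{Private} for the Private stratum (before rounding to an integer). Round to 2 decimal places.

Neyman allocation: nₕ = n·NₕSₕ / Σⱼ NⱼSⱼ.
Σ NⱼSⱼ = 14963·1.66 + 10385·2.43 = 50074.13.
n_{Private} = 295·10385·2.43 / 50074.13 = 148.67.

148.67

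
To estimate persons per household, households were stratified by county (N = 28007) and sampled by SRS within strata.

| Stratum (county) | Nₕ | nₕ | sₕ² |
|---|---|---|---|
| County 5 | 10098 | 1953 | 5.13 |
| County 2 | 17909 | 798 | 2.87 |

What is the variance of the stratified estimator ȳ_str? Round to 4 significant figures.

Var(ȳ_str) = Σₕ Wₕ²(1 − fₕ)sₕ²/nₕ with Wₕ = Nₕ/N, N = 28007.
County 5: Wₕ = 0.36055272; term = 0.36055272²·(1 − 0.19340463)·5.13/1953 = 2.7542819 × 10^-4.
County 2: Wₕ = 0.63944728; term = 0.63944728²·(1 − 0.04455860)·2.87/798 = 0.0014050525.
Sum = 0.0016804807.

0.001680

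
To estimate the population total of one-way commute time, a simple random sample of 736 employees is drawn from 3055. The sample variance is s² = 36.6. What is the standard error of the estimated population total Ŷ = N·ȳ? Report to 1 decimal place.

Var(Ŷ) = N²·Var(ȳ) = N²·(1 − n/N)·s²/n.
f = 736/3055 = 0.24091653; Var(ȳ) = 0.75908347·36.6/736 = 0.037747901.
Var(Ŷ) = 3055² · 0.037747901 = 352302.1.
SE(Ŷ) = √(352302.1) = 593.6.

593.6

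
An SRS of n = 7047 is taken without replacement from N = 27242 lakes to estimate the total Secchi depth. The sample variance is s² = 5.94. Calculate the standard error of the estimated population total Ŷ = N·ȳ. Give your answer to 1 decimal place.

Var(Ŷ) = N²·Var(ȳ) = N²·(1 − n/N)·s²/n.
f = 7047/27242 = 0.25868145; Var(ȳ) = 0.74131855·5.94/7047 = 6.2486621 × 10^-4.
Var(Ŷ) = 27242² · (6.2486621 × 10^-4) = 463729.81.
SE(Ŷ) = √(463729.81) = 681.0.

681.0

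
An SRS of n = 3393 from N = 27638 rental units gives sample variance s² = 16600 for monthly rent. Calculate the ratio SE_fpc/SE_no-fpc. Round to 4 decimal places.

0.9366

f = n/N = 3393/27638 = 0.12276576.
SE_no-fpc = √(s²/n) = 2.2118828; SE_fpc = √((1−f)s²/n) = 2.0716668.
Ratio = √(1−f) = 0.93660784.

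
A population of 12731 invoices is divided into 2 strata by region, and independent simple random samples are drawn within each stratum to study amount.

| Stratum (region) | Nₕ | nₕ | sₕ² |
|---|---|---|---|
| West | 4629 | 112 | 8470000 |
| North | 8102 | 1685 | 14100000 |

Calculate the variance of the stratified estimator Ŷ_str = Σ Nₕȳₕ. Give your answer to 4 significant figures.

2.016 × 10^12

Var(Ŷ_str) = Σₕ Nₕ²(1 − fₕ)sₕ²/nₕ.
West: 4629²·(1 − 112/4629)·8470000/112 = 1.5812577 × 10^12.
North: 8102²·(1 − 1685/8102)·14100000/1685 = 4.3505432 × 10^11.
Sum = 2.016312 × 10^12.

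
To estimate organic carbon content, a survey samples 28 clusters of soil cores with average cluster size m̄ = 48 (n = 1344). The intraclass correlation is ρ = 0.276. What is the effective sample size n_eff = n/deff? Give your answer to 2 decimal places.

96.19

deff = 1 + (48 − 1)·0.276 = 1 + 12.972 = 13.972.
n_eff = 1344 / 13.972 = 96.19.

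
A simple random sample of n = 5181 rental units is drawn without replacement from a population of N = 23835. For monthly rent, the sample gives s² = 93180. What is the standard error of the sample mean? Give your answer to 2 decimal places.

3.75

Under SRS without replacement, Var(ȳ) = (1 − f)·s²/n with f = n/N = 5181/23835 = 0.21736941.
Var(ȳ) = (1 − 0.21736941)·93180/5181 = 0.78263059·17.984945 = 14.075568.
SE(ȳ) = √(14.075568) = 3.75.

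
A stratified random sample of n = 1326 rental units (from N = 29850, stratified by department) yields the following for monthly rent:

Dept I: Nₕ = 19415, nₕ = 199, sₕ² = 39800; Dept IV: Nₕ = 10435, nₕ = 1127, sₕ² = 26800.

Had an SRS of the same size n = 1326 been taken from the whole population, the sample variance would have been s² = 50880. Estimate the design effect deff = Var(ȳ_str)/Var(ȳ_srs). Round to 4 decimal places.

Var(ȳ_str) = Σ Wₕ²(1−fₕ)sₕ²/nₕ with Wₕ = Nₕ/29850:
  Dept I: (19415/29850)²·(1−199/19415)·39800/199 = 83.741688
  Dept IV: (10435/29850)²·(1−1127/10435)·26800/1127 = 2.5922151
  → Var(ȳ_str) = 86.333903.
Var(ȳ_srs) = (1 − 1326/29850)·50880/1326 = 36.666518.
deff = 86.333903 / 36.666518 = 2.3546.

2.3546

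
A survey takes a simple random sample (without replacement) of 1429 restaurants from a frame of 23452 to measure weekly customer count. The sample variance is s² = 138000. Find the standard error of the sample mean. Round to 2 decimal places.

Under SRS without replacement, Var(ȳ) = (1 − f)·s²/n with f = n/N = 1429/23452 = 0.06093297.
Var(ȳ) = (1 − 0.06093297)·138000/1429 = 0.93906703·96.571029 = 90.686669.
SE(ȳ) = √(90.686669) = 9.52.

9.52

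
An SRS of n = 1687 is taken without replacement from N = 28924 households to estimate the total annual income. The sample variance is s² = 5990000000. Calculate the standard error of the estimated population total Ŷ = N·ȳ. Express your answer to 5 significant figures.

Var(Ŷ) = N²·Var(ȳ) = N²·(1 − n/N)·s²/n.
f = 1687/28924 = 0.05832527; Var(ȳ) = 0.94167473·5990000000/1687 = 3.3435872 × 10^6.
Var(Ŷ) = 28924² · (3.3435872 × 10^6) = 2.7972376 × 10^15.
SE(Ŷ) = √(2.7972376 × 10^15) = 5.2889 × 10^7.

5.2889 × 10^7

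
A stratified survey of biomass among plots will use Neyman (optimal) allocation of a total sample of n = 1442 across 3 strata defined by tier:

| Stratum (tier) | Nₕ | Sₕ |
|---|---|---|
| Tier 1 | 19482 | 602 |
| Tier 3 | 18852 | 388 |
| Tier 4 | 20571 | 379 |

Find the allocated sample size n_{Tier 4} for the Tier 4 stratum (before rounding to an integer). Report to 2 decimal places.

418.88

Neyman allocation: nₕ = n·NₕSₕ / Σⱼ NⱼSⱼ.
Σ NⱼSⱼ = 19482·602 + 18852·388 + 20571·379 = 2.6839149 × 10^7.
n_{Tier 4} = 1442·20571·379 / (2.6839149 × 10^7) = 418.88.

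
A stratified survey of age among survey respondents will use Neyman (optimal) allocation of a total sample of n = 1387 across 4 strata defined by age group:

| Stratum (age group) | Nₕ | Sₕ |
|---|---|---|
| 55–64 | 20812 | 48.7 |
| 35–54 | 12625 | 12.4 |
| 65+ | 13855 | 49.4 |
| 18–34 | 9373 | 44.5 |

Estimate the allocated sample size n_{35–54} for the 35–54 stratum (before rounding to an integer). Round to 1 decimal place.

Neyman allocation: nₕ = n·NₕSₕ / Σⱼ NⱼSⱼ.
Σ NⱼSⱼ = 20812·48.7 + 12625·12.4 + 13855·49.4 + 9373·44.5 = 2.2716299 × 10^6.
n_{35–54} = 1387·12625·12.4 / (2.2716299 × 10^6) = 95.6.

95.6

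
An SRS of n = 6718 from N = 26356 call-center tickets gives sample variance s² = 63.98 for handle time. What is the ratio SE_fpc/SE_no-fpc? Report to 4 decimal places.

0.8632

f = n/N = 6718/26356 = 0.25489452.
SE_no-fpc = √(s²/n) = 0.097589281; SE_fpc = √((1−f)s²/n) = 0.084238572.
Ratio = √(1−f) = 0.86319493.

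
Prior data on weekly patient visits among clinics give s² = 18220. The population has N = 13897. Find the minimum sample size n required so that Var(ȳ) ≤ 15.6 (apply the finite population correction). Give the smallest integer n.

Without fpc, n₀ = s²/D = 18220/15.6 = 1167.9487.
With fpc, (1 − n/N)·s²/n ≤ D requires n ≥ n₀/(1 + n₀/N) = 1167.9487/(1 + 1167.9487/13897) = 1077.4005.
Rounding up, n = 1078.

1078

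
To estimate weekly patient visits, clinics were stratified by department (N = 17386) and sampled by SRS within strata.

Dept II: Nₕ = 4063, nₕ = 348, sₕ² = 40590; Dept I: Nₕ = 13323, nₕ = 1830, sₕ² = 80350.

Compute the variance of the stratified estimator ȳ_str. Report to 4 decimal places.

Var(ȳ_str) = Σₕ Wₕ²(1 − fₕ)sₕ²/nₕ with Wₕ = Nₕ/N, N = 17386.
Dept II: Wₕ = 0.23369378; term = 0.23369378²·(1 − 0.08565100)·40590/348 = 5.8243317.
Dept I: Wₕ = 0.76630622; term = 0.76630622²·(1 − 0.13735645)·80350/1830 = 22.241848.
Sum = 28.06618.

28.0662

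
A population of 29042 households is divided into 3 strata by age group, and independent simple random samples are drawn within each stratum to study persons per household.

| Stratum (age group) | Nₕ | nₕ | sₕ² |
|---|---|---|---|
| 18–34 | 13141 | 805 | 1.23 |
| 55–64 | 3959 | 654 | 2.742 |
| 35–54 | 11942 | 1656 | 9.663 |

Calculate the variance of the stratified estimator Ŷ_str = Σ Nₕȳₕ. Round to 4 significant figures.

1.019 × 10^6

Var(Ŷ_str) = Σₕ Nₕ²(1 − fₕ)sₕ²/nₕ.
18–34: 13141²·(1 − 805/13141)·1.23/805 = 247692.02.
55–64: 3959²·(1 − 654/3959)·2.742/654 = 54858.846.
35–54: 11942²·(1 − 1656/11942)·9.663/1656 = 716762.43.
Sum = 1.0193133 × 10^6.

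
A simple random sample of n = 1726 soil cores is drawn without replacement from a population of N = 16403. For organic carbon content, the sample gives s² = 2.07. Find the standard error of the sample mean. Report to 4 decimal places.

0.0328

Under SRS without replacement, Var(ȳ) = (1 − f)·s²/n with f = n/N = 1726/16403 = 0.10522465.
Var(ȳ) = (1 − 0.10522465)·2.07/1726 = 0.89477535·0.0011993048 = 0.0010731083.
SE(ȳ) = √(0.0010731083) = 0.0328.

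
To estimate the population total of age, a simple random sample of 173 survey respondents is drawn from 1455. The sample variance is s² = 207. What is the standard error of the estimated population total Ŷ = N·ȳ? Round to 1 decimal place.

1494.0

Var(Ŷ) = N²·Var(ȳ) = N²·(1 − n/N)·s²/n.
f = 173/1455 = 0.11890034; Var(ȳ) = 0.88109966·207/173 = 1.0542638.
Var(Ŷ) = 1455² · 1.0542638 = 2.2319028 × 10^6.
SE(Ŷ) = √(2.2319028 × 10^6) = 1494.0.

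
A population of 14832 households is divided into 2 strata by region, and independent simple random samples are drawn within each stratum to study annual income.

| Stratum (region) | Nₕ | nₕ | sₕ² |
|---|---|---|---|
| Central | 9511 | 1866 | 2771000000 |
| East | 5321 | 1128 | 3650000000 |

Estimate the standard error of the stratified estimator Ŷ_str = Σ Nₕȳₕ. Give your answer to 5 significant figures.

1.3423 × 10^7

Var(Ŷ_str) = Σₕ Nₕ²(1 − fₕ)sₕ²/nₕ.
Central: 9511²·(1 − 1866/9511)·2771000000/1866 = 1.0797633 × 10^14.
East: 5321²·(1 − 1128/5321)·3650000000/1128 = 7.219413 × 10^13.
Sum = 1.8017046 × 10^14.
SE = √(1.8017046 × 10^14) = 1.3423 × 10^7.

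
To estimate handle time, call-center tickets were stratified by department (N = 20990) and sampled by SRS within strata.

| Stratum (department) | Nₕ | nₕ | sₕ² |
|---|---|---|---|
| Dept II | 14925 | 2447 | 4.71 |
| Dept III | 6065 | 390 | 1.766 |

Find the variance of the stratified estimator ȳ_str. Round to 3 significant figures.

0.00117

Var(ȳ_str) = Σₕ Wₕ²(1 − fₕ)sₕ²/nₕ with Wₕ = Nₕ/N, N = 20990.
Dept II: Wₕ = 0.71105288; term = 0.71105288²·(1 − 0.16395310)·4.71/2447 = 8.1361956 × 10^-4.
Dept III: Wₕ = 0.28894712; term = 0.28894712²·(1 − 0.06430338)·1.766/390 = 3.5375117 × 10^-4.
Sum = 0.0011673707.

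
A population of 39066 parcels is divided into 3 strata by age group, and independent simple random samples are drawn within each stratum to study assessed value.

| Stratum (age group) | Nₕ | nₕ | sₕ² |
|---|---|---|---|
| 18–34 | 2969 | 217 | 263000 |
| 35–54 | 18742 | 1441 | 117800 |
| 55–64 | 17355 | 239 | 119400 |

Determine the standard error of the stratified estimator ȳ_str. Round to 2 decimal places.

Var(ȳ_str) = Σₕ Wₕ²(1 − fₕ)sₕ²/nₕ with Wₕ = Nₕ/N, N = 39066.
18–34: Wₕ = 0.07599959; term = 0.07599959²·(1 − 0.07308858)·263000/217 = 6.4886859.
35–54: Wₕ = 0.47975221; term = 0.47975221²·(1 − 0.07688614)·117800/1441 = 17.36883.
55–64: Wₕ = 0.44424820; term = 0.44424820²·(1 − 0.01377125)·119400/239 = 97.237868.
Sum = 121.09538.
SE = √(121.09538) = 11.00.

11.00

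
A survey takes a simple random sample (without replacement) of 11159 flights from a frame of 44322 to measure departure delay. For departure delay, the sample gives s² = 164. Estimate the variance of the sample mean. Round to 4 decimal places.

0.0110

Under SRS without replacement, Var(ȳ) = (1 − f)·s²/n with f = n/N = 11159/44322 = 0.25177113.
Var(ȳ) = (1 − 0.25177113)·164/11159 = 0.74822887·0.014696657 = 0.010996463.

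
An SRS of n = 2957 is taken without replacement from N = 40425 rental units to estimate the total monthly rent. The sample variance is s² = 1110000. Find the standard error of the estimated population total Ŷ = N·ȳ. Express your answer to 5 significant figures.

754030

Var(Ŷ) = N²·Var(ȳ) = N²·(1 − n/N)·s²/n.
f = 2957/40425 = 0.07314780; Var(ȳ) = 0.92685220·1110000/2957 = 347.9222.
Var(Ŷ) = 40425² · 347.9222 = 5.6856772 × 10^11.
SE(Ŷ) = √(5.6856772 × 10^11) = 754030.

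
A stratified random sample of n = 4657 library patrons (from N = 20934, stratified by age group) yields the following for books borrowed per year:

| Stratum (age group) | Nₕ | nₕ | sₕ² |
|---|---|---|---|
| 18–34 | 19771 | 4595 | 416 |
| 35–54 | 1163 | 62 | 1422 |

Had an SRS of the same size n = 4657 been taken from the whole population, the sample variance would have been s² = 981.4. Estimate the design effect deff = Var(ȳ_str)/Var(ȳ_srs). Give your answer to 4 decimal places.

Var(ȳ_str) = Σ Wₕ²(1−fₕ)sₕ²/nₕ with Wₕ = Nₕ/20934:
  18–34: (19771/20934)²·(1−4595/19771)·416/4595 = 0.061985389
  35–54: (1163/20934)²·(1−62/1163)·1422/62 = 0.067014765
  → Var(ȳ_str) = 0.12900015.
Var(ȳ_srs) = (1 − 4657/20934)·981.4/4657 = 0.16385585.
deff = 0.12900015 / 0.16385585 = 0.7873.

0.7873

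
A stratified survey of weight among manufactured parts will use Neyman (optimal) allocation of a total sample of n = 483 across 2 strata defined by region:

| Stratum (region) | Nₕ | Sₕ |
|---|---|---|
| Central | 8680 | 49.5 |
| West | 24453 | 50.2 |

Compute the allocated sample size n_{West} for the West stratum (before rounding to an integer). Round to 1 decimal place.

357.8

Neyman allocation: nₕ = n·NₕSₕ / Σⱼ NⱼSⱼ.
Σ NⱼSⱼ = 8680·49.5 + 24453·50.2 = 1.6572006 × 10^6.
n_{West} = 483·24453·50.2 / (1.6572006 × 10^6) = 357.8.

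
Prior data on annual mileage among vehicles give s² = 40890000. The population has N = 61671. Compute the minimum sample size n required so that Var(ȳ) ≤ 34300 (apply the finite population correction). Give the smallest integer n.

1170

Without fpc, n₀ = s²/D = 40890000/34300 = 1192.1283.
With fpc, (1 − n/N)·s²/n ≤ D requires n ≥ n₀/(1 + n₀/N) = 1192.1283/(1 + 1192.1283/61671) = 1169.5209.
Rounding up, n = 1170.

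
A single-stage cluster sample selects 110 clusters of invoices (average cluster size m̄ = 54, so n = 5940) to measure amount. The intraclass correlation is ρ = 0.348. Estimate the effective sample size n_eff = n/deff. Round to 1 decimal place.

305.5

deff = 1 + (54 − 1)·0.348 = 1 + 18.444 = 19.444.
n_eff = 5940 / 19.444 = 305.5.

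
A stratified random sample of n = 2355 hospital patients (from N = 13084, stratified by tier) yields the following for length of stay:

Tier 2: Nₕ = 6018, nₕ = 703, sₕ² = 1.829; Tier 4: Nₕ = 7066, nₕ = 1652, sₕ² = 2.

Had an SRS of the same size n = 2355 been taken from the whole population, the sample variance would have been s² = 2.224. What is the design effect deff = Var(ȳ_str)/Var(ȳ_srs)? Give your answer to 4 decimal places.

0.9771

Var(ȳ_str) = Σ Wₕ²(1−fₕ)sₕ²/nₕ with Wₕ = Nₕ/13084:
  Tier 2: (6018/13084)²·(1−703/6018)·1.829/703 = 4.8610799 × 10^-4
  Tier 4: (7066/13084)²·(1−1652/7066)·2/1652 = 2.7053955 × 10^-4
  → Var(ȳ_str) = 7.5664754 × 10^-4.
Var(ȳ_srs) = (1 − 2355/13084)·2.224/2355 = 7.7439507 × 10^-4.
deff = (7.5664754 × 10^-4) / (7.7439507 × 10^-4) = 0.9771.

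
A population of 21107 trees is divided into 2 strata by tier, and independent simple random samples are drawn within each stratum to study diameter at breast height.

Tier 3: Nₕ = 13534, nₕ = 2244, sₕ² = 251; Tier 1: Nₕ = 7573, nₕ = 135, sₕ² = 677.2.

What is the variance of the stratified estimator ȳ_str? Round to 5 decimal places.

Var(ȳ_str) = Σₕ Wₕ²(1 − fₕ)sₕ²/nₕ with Wₕ = Nₕ/N, N = 21107.
Tier 3: Wₕ = 0.64120908; term = 0.64120908²·(1 − 0.16580464)·251/2244 = 0.038363477.
Tier 1: Wₕ = 0.35879092; term = 0.35879092²·(1 − 0.01782649)·677.2/135 = 0.63424097.
Sum = 0.67260445.

0.67260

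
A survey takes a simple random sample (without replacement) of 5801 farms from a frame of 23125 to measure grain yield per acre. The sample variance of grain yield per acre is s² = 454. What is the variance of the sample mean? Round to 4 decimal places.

Under SRS without replacement, Var(ȳ) = (1 − f)·s²/n with f = n/N = 5801/23125 = 0.25085405.
Var(ȳ) = (1 − 0.25085405)·454/5801 = 0.74914595·0.078262369 = 0.058629936.

0.0586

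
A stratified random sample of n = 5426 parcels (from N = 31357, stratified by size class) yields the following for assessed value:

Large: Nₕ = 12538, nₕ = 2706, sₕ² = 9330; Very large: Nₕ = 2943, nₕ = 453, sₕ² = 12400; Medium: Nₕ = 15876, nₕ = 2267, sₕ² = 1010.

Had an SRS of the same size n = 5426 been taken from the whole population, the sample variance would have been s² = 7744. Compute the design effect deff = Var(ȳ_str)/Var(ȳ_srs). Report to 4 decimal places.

0.6221

Var(ȳ_str) = Σ Wₕ²(1−fₕ)sₕ²/nₕ with Wₕ = Nₕ/31357:
  Large: (12538/31357)²·(1−2706/12538)·9330/2706 = 0.43226988
  Very large: (2943/31357)²·(1−453/2943)·12400/453 = 0.20400654
  Medium: (15876/31357)²·(1−2267/15876)·1010/2267 = 0.097896721
  → Var(ȳ_str) = 0.73417314.
Var(ȳ_srs) = (1 − 5426/31357)·7744/5426 = 1.18024.
deff = 0.73417314 / 1.18024 = 0.6221.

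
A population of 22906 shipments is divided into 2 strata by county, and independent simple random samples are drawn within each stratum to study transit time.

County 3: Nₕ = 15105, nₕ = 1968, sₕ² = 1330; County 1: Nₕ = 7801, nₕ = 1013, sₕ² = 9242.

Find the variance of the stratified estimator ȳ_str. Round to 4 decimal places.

Var(ȳ_str) = Σₕ Wₕ²(1 − fₕ)sₕ²/nₕ with Wₕ = Nₕ/N, N = 22906.
County 3: Wₕ = 0.65943421; term = 0.65943421²·(1 − 0.13028798)·1330/1968 = 0.25559065.
County 1: Wₕ = 0.34056579; term = 0.34056579²·(1 − 0.12985515)·9242/1013 = 0.92076779.
Sum = 1.1763584.

1.1764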